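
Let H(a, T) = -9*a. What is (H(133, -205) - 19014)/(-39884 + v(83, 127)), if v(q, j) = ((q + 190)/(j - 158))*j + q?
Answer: 208847/422834 ≈ 0.49392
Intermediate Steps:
v(q, j) = q + j*(190 + q)/(-158 + j) (v(q, j) = ((190 + q)/(-158 + j))*j + q = j*(190 + q)/(-158 + j) + q = q + j*(190 + q)/(-158 + j))
(H(133, -205) - 19014)/(-39884 + v(83, 127)) = (-9*133 - 19014)/(-39884 + 2*(-79*83 + 95*127 + 127*83)/(-158 + 127)) = (-1197 - 19014)/(-39884 + 2*(-6557 + 12065 + 10541)/(-31)) = -20211/(-39884 + 2*(-1/31)*16049) = -20211/(-39884 - 32098/31) = -20211/(-1268502/31) = -20211*(-31/1268502) = 208847/422834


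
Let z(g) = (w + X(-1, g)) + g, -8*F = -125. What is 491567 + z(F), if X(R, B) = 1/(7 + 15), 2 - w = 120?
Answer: 43248891/88 ≈ 4.9146e+5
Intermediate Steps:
w = -118 (w = 2 - 1*120 = 2 - 120 = -118)
F = 125/8 (F = -1/8*(-125) = 125/8 ≈ 15.625)
X(R, B) = 1/22
z(g) = -2595/22 + g (z(g) = (-118 + 1/22) + g = -2595/22 + g)
491567 + z(F) = 491567 + (-2595/22 + 125/8) = 491567 - 9005/88 = 43248891/88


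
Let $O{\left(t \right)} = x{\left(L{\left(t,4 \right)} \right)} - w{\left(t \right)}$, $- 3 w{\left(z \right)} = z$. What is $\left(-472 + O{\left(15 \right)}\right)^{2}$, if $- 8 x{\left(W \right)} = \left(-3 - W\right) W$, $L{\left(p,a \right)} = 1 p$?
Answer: $\frac{3003289}{16} \approx 1.8771 \cdot 10^{5}$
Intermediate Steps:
$L{\left(p,a \right)} = p$
$w{\left(z \right)} = - \frac{z}{3}$
$x{\left(W \right)} = - \frac{W \left(-3 - W\right)}{8}$ ($x{\left(W \right)} = - \frac{\left(-3 - W\right) W}{8} = - \frac{W \left(-3 - W\right)}{8}$)
$O{\left(t \right)} = \frac{t}{3} + \frac{t \left(3 + t\right)}{8}$ ($O{\left(t \right)} = \frac{t \left(3 + t\right)}{8} - - \frac{t}{3} = \frac{t \left(3 + t\right)}{8} + \frac{t}{3} = \frac{t}{3} + \frac{t \left(3 + t\right)}{8}$)
$\left(-472 + O{\left(15 \right)}\right)^{2} = \left(-472 + \frac{1}{24} \cdot 15 \left(17 + 3 \cdot 15\right)\right)^{2} = \left(-472 + \frac{1}{24} \cdot 15 \left(17 + 45\right)\right)^{2} = \left(-472 + \frac{1}{24} \cdot 15 \cdot 62\right)^{2} = \left(-472 + \frac{155}{4}\right)^{2} = \left(- \frac{1733}{4}\right)^{2} = \frac{3003289}{16}$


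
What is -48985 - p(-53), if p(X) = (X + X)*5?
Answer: -48455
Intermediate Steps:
p(X) = 10*X (p(X) = (2*X)*5 = 10*X)
-48985 - p(-53) = -48985 - 10*(-53) = -48985 - 1*(-530) = -48985 + 530 = -48455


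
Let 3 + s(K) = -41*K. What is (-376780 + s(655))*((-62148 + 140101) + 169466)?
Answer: -99867710322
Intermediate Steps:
s(K) = -3 - 41*K
(-376780 + s(655))*((-62148 + 140101) + 169466) = (-376780 + (-3 - 41*655))*((-62148 + 140101) + 169466) = (-376780 + (-3 - 26855))*(77953 + 169466) = (-376780 - 26858)*247419 = -403638*247419 = -99867710322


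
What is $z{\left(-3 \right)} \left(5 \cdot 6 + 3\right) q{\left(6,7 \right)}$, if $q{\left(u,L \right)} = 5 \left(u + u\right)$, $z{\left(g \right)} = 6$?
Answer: $11880$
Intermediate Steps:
$q{\left(u,L \right)} = 10 u$ ($q{\left(u,L \right)} = 5 \cdot 2 u = 10 u$)
$z{\left(-3 \right)} \left(5 \cdot 6 + 3\right) q{\left(6,7 \right)} = 6 \left(5 \cdot 6 + 3\right) 10 \cdot 6 = 6 \left(30 + 3\right) 60 = 6 \cdot 33 \cdot 60 = 198 \cdot 60 = 11880$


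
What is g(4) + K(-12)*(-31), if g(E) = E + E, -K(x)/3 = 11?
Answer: 1031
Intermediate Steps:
K(x) = -33 (K(x) = -3*11 = -33)
g(E) = 2*E
g(4) + K(-12)*(-31) = 2*4 - 33*(-31) = 8 + 1023 = 1031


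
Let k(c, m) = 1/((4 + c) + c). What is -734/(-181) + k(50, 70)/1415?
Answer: 108015621/26635960 ≈ 4.0553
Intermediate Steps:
k(c, m) = 1/(4 + 2*c)
-734/(-181) + k(50, 70)/1415 = -734/(-181) + (1/(2*(2 + 50)))/1415 = -734*(-1/181) + ((½)/52)*(1/1415) = 734/181 + ((½)*(1/52))*(1/1415) = 734/181 + (1/104)*(1/1415) = 734/181 + 1/147160 = 108015621/26635960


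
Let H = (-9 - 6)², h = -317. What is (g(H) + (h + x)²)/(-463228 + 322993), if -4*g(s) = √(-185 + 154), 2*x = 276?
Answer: -32041/140235 + I*√31/560940 ≈ -0.22848 + 9.9258e-6*I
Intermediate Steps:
x = 138 (x = (½)*276 = 138)
H = 225 (H = (-15)² = 225)
g(s) = -I*√31/4 (g(s) = -√(-185 + 154)/4 = -I*√31/4)
(g(H) + (h + x)²)/(-463228 + 322993) = (-I*√31/4 + (-317 + 138)²)/(-463228 + 322993) = (-I*√31/4 + (-179)²)/(-140235) = (-I*√31/4 + 32041)*(-1/140235) = (32041 - I*√31/4)*(-1/140235) = -32041/140235 + I*√31/560940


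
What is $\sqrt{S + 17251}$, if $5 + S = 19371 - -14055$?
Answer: $4 \sqrt{3167} \approx 225.1$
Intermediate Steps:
$S = 33421$ ($S = -5 + \left(19371 - -14055\right) = -5 + \left(19371 + 14055\right) = -5 + 33426 = 33421$)
$\sqrt{S + 17251} = \sqrt{33421 + 17251} = \sqrt{50672} = 4 \sqrt{3167}$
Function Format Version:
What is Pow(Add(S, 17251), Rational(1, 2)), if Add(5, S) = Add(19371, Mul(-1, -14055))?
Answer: Mul(4, Pow(3167, Rational(1, 2))) ≈ 225.10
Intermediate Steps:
S = 33421 (S = Add(-5, Add(19371, Mul(-1, -14055))) = Add(-5, Add(19371, 14055)) = Add(-5, 33426) = 33421)
Pow(Add(S, 17251), Rational(1, 2)) = Pow(Add(33421, 17251), Rational(1, 2)) = Pow(50672, Rational(1, 2)) = Mul(4, Pow(3167, Rational(1, 2)))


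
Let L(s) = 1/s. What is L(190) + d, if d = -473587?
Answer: -89981529/190 ≈ -4.7359e+5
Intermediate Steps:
L(190) + d = 1/190 - 473587 = -89981529/190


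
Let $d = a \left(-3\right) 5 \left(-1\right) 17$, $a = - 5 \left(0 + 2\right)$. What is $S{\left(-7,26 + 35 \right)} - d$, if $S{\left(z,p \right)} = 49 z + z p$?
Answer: $1780$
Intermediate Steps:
$a = -10$ ($a = \left(-5\right) 2 = -10$)
$S{\left(z,p \right)} = 49 z + p z$
$d = -2550$ ($d = - 10 \left(-3\right) 5 \left(-1\right) 17 = - 10 \left(\left(-15\right) \left(-1\right)\right) 17 = \left(-10\right) 15 \cdot 17 = \left(-150\right) 17 = -2550$)
$S{\left(-7,26 + 35 \right)} - d = - 7 \left(49 + \left(26 + 35\right)\right) - -2550 = - 7 \left(49 + 61\right) + 2550 = \left(-7\right) 110 + 2550 = -770 + 2550 = 1780$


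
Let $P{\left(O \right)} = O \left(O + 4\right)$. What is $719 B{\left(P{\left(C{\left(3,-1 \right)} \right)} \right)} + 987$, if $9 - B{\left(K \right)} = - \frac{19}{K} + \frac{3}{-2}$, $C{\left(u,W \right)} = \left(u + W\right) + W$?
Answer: $\frac{112687}{10} \approx 11269.0$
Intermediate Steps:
$C{\left(u,W \right)} = u + 2 W$ ($C{\left(u,W \right)} = \left(W + u\right) + W = u + 2 W$)
$P{\left(O \right)} = O \left(4 + O\right)$
$B{\left(K \right)} = \frac{21}{2} + \frac{19}{K}$ ($B{\left(K \right)} = 9 - \left(- \frac{19}{K} + \frac{3}{-2}\right) = 9 - \left(- \frac{19}{K} + 3 \left(- \frac{1}{2}\right)\right) = 9 - \left(- \frac{19}{K} - \frac{3}{2}\right) = 9 - \left(- \frac{3}{2} - \frac{19}{K}\right) = 9 + \left(\frac{3}{2} + \frac{19}{K}\right) = \frac{21}{2} + \frac{19}{K}$)
$719 B{\left(P{\left(C{\left(3,-1 \right)} \right)} \right)} + 987 = 719 \left(\frac{21}{2} + \frac{19}{\left(3 + 2 \left(-1\right)\right) \left(4 + \left(3 + 2 \left(-1\right)\right)\right)}\right) + 987 = 719 \left(\frac{21}{2} + \frac{19}{\left(3 - 2\right) \left(4 + \left(3 - 2\right)\right)}\right) + 987 = 719 \left(\frac{21}{2} + \frac{19}{1 \left(4 + 1\right)}\right) + 987 = 719 \left(\frac{21}{2} + \frac{19}{1 \cdot 5}\right) + 987 = 719 \left(\frac{21}{2} + \frac{19}{5}\right) + 987 = 719 \cdot \frac{143}{10} + 987 = \frac{102817}{10} + 987 = \frac{112687}{10}$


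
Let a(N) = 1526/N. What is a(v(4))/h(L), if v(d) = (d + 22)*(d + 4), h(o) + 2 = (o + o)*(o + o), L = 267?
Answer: 763/29656016 ≈ 2.5728e-5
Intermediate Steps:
h(o) = -2 + 4*o**2 (h(o) = -2 + (o + o)*(o + o) = -2 + (2*o)*(2*o) = -2 + 4*o**2)
v(d) = (4 + d)*(22 + d) (v(d) = (22 + d)*(4 + d) = (4 + d)*(22 + d))
a(v(4))/h(L) = (1526/(88 + 4**2 + 26*4))/(-2 + 4*267**2) = (1526/(88 + 16 + 104))/(-2 + 4*71289) = (1526/208)/(-2 + 285156) = (1526*(1/208))/285154 = (763/104)*(1/285154) = 763/29656016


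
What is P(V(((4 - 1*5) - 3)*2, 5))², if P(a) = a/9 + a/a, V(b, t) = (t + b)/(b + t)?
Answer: 100/81 ≈ 1.2346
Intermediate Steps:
V(b, t) = 1 (V(b, t) = (b + t)/(b + t) = 1)
P(a) = 1 + a/9 (P(a) = a*(⅑) + 1 = a/9 + 1 = 1 + a/9)
P(V(((4 - 1*5) - 3)*2, 5))² = (1 + (⅑)*1)² = (1 + ⅑)² = (10/9)² = 100/81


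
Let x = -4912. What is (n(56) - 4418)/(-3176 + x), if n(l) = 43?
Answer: 4375/8088 ≈ 0.54093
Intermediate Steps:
(n(56) - 4418)/(-3176 + x) = (43 - 4418)/(-3176 - 4912) = -4375/(-8088) = -4375*(-1/8088) = 4375/8088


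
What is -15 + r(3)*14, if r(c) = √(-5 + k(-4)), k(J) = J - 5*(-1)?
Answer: -15 + 28*I ≈ -15.0 + 28.0*I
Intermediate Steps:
k(J) = 5 + J (k(J) = J + 5 = 5 + J)
r(c) = 2*I (r(c) = √(-5 + (5 - 4)) = √(-5 + 1) = √(-4) = 2*I)
-15 + r(3)*14 = -15 + (2*I)*14 = -15 + 28*I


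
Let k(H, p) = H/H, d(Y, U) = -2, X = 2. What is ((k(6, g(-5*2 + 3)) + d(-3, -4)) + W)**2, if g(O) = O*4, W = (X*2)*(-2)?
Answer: 81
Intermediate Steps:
W = -8 (W = (2*2)*(-2) = 4*(-2) = -8)
g(O) = 4*O
k(H, p) = 1
((k(6, g(-5*2 + 3)) + d(-3, -4)) + W)**2 = ((1 - 2) - 8)**2 = (-1 - 8)**2 = (-9)**2 = 81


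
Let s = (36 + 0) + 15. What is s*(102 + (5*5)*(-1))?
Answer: 3927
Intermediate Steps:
s = 51 (s = 36 + 15 = 51)
s*(102 + (5*5)*(-1)) = 51*(102 + (5*5)*(-1)) = 51*(102 + 25*(-1)) = 51*(102 - 25) = 51*77 = 3927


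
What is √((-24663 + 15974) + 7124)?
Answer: I*√1565 ≈ 39.56*I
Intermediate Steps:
√((-24663 + 15974) + 7124) = √(-8689 + 7124) = √(-1565) = I*√1565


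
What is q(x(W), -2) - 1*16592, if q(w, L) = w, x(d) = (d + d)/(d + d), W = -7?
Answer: -16591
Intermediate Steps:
x(d) = 1 (x(d) = (2*d)/((2*d)) = (2*d)*(1/(2*d)) = 1)
q(x(W), -2) - 1*16592 = 1 - 1*16592 = 1 - 16592 = -16591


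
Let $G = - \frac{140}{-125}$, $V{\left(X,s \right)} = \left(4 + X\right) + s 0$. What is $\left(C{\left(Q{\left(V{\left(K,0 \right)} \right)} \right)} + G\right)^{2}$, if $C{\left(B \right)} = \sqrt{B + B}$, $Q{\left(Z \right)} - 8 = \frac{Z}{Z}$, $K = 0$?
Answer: $\frac{12034}{625} + \frac{168 \sqrt{2}}{25} \approx 28.758$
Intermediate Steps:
$V{\left(X,s \right)} = 4 + X$ ($V{\left(X,s \right)} = \left(4 + X\right) + 0 = 4 + X$)
$G = \frac{28}{25}$ ($G = \left(-140\right) \left(- \frac{1}{125}\right) = \frac{28}{25} \approx 1.12$)
$Q{\left(Z \right)} = 9$ ($Q{\left(Z \right)} = 8 + \frac{Z}{Z} = 8 + 1 = 9$)
$C{\left(B \right)} = \sqrt{2} \sqrt{B}$ ($C{\left(B \right)} = \sqrt{2 B} = \sqrt{2} \sqrt{B}$)
$\left(C{\left(Q{\left(V{\left(K,0 \right)} \right)} \right)} + G\right)^{2} = \left(\sqrt{2} \sqrt{9} + \frac{28}{25}\right)^{2} = \left(\sqrt{2} \cdot 3 + \frac{28}{25}\right)^{2} = \left(3 \sqrt{2} + \frac{28}{25}\right)^{2} = \left(\frac{28}{25} + 3 \sqrt{2}\right)^{2}$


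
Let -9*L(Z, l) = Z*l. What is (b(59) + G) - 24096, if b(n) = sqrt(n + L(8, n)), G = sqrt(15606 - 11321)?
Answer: -24096 + sqrt(4285) + sqrt(59)/3 ≈ -24028.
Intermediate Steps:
L(Z, l) = -Z*l/9
G = sqrt(4285) ≈ 65.460
b(n) = sqrt(n)/3 (b(n) = sqrt(n - 1/9*8*n) = sqrt(n - 8*n/9) = sqrt(n/9) = sqrt(n)/3)
(b(59) + G) - 24096 = (sqrt(59)/3 + sqrt(4285)) - 24096 = (sqrt(4285) + sqrt(59)/3) - 24096 = -24096 + sqrt(4285) + sqrt(59)/3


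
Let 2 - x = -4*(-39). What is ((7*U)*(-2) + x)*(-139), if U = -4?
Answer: 13622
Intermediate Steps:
x = -154 (x = 2 - (-4)*(-39) = 2 - 1*156 = 2 - 156 = -154)
((7*U)*(-2) + x)*(-139) = ((7*(-4))*(-2) - 154)*(-139) = (-28*(-2) - 154)*(-139) = (56 - 154)*(-139) = -98*(-139) = 13622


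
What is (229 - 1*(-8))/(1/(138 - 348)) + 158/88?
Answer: -2189801/44 ≈ -49768.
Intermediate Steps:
(229 - 1*(-8))/(1/(138 - 348)) + 158/88 = (229 + 8)/(1/(-210)) + 158*(1/88) = 237/(-1/210) + 79/44 = 237*(-210) + 79/44 = -49770 + 79/44 = -2189801/44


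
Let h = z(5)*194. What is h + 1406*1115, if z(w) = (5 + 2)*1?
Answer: 1569048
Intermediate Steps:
z(w) = 7 (z(w) = 7*1 = 7)
h = 1358 (h = 7*194 = 1358)
h + 1406*1115 = 1358 + 1406*1115 = 1358 + 1567690 = 1569048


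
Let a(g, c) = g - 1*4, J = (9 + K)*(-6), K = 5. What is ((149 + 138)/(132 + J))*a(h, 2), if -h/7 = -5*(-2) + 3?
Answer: -27265/48 ≈ -568.02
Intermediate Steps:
h = -91 (h = -7*(-5*(-2) + 3) = -7*(10 + 3) = -7*13 = -91)
J = -84 (J = (9 + 5)*(-6) = 14*(-6) = -84)
a(g, c) = -4 + g (a(g, c) = g - 4 = -4 + g)
((149 + 138)/(132 + J))*a(h, 2) = ((149 + 138)/(132 - 84))*(-4 - 91) = (287/48)*(-95) = -27265/48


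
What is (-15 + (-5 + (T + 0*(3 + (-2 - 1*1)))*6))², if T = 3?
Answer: 4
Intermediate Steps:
(-15 + (-5 + (T + 0*(3 + (-2 - 1*1)))*6))² = (-15 + (-5 + (3 + 0*(3 + (-2 - 1*1)))*6))² = (-15 + (-5 + (3 + 0*(3 + (-2 - 1)))*6))² = (-15 + (-5 + (3 + 0*(3 - 3))*6))² = (-15 + (-5 + (3 + 0*0)*6))² = (-15 + (-5 + (3 + 0)*6))² = (-15 + (-5 + 3*6))² = (-15 + (-5 + 18))² = (-15 + 13)² = (-2)² = 4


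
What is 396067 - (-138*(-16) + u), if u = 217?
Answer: 393642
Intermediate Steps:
396067 - (-138*(-16) + u) = 396067 - (-138*(-16) + 217) = 396067 - (2208 + 217) = 396067 - 1*2425 = 396067 - 2425 = 393642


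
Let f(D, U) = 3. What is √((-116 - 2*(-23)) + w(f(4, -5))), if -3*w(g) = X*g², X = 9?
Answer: I*√97 ≈ 9.8489*I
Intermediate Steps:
w(g) = -3*g²
√((-116 - 2*(-23)) + w(f(4, -5))) = √((-116 - 2*(-23)) - 3*3²) = √((-116 + 46) - 3*9) = √(-70 - 27) = √(-97) = I*√97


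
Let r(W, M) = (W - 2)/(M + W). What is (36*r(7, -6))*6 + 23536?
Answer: 24616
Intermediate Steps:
r(W, M) = (-2 + W)/(M + W)
(36*r(7, -6))*6 + 23536 = (36*((-2 + 7)/(-6 + 7)))*6 + 23536 = (36*(5/1))*6 + 23536 = (36*(1*5))*6 + 23536 = (36*5)*6 + 23536 = 180*6 + 23536 = 1080 + 23536 = 24616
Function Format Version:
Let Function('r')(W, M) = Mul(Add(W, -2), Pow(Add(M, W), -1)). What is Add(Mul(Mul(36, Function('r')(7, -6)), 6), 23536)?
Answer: 24616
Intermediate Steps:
Function('r')(W, M) = Mul(Pow(Add(M, W), -1), Add(-2, W)) (Function('r')(W, M) = Mul(Add(-2, W), Pow(Add(M, W), -1)) = Mul(Pow(Add(M, W), -1), Add(-2, W)))
Add(Mul(Mul(36, Function('r')(7, -6)), 6), 23536) = Add(Mul(Mul(36, Mul(Pow(Add(-6, 7), -1), Add(-2, 7))), 6), 23536) = Add(Mul(Mul(36, Mul(Pow(1, -1), 5)), 6), 23536) = Add(Mul(Mul(36, Mul(1, 5)), 6), 23536) = Add(Mul(Mul(36, 5), 6), 23536) = Add(Mul(180, 6), 23536) = Add(1080, 23536) = 24616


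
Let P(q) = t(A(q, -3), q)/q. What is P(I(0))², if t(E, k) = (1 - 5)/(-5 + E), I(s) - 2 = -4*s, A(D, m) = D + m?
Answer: ⅑ ≈ 0.11111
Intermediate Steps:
I(s) = 2 - 4*s
t(E, k) = -4/(-5 + E)
P(q) = -4/(q*(-8 + q)) (P(q) = (-4/(-5 + (q - 3)))/q = (-4/(-5 + (-3 + q)))/q = (-4/(-8 + q))/q = -4/(q*(-8 + q)))
P(I(0))² = (-4/((2 - 4*0)*(-8 + (2 - 4*0))))² = (-4/((2 + 0)*(-8 + (2 + 0))))² = (-4/(2*(-8 + 2)))² = (-4*½/(-6))² = (-4*½*(-⅙))² = (⅓)² = ⅑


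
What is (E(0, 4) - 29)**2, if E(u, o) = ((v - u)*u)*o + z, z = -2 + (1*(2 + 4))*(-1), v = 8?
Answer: 1369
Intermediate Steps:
z = -8 (z = -2 + (1*6)*(-1) = -2 + 6*(-1) = -2 - 6 = -8)
E(u, o) = -8 + o*u*(8 - u) (E(u, o) = ((8 - u)*u)*o - 8 = (u*(8 - u))*o - 8 = o*u*(8 - u) - 8 = -8 + o*u*(8 - u))
(E(0, 4) - 29)**2 = ((-8 - 1*4*0**2 + 8*4*0) - 29)**2 = ((-8 - 1*4*0 + 0) - 29)**2 = ((-8 + 0 + 0) - 29)**2 = (-8 - 29)**2 = (-37)**2 = 1369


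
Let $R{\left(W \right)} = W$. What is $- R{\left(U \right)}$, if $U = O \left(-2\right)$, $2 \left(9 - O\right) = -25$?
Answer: $43$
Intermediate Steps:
$O = \frac{43}{2}$ ($O = 9 - - \frac{25}{2} = 9 + \frac{25}{2} = \frac{43}{2} \approx 21.5$)
$U = -43$ ($U = \frac{43}{2} \left(-2\right) = -43$)
$- R{\left(U \right)} = \left(-1\right) \left(-43\right) = 43$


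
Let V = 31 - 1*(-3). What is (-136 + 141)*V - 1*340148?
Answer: -339978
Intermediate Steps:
V = 34 (V = 31 + 3 = 34)
(-136 + 141)*V - 1*340148 = (-136 + 141)*34 - 1*340148 = 5*34 - 340148 = 170 - 340148 = -339978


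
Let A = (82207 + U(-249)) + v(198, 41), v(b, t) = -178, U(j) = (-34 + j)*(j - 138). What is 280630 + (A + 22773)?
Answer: 494953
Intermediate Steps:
U(j) = (-138 + j)*(-34 + j) (U(j) = (-34 + j)*(-138 + j) = (-138 + j)*(-34 + j))
A = 191550 (A = (82207 + (4692 + (-249)**2 - 172*(-249))) - 178 = (82207 + (4692 + 62001 + 42828)) - 178 = (82207 + 109521) - 178 = 191728 - 178 = 191550)
280630 + (A + 22773) = 280630 + (191550 + 22773) = 280630 + 214323 = 494953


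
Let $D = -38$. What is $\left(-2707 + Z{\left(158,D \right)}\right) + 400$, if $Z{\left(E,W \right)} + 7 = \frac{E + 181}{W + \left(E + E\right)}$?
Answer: $- \frac{642953}{278} \approx -2312.8$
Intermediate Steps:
$Z{\left(E,W \right)} = -7 + \frac{181 + E}{W + 2 E}$ ($Z{\left(E,W \right)} = -7 + \frac{E + 181}{W + \left(E + E\right)} = -7 + \frac{181 + E}{W + 2 E}$)
$\left(-2707 + Z{\left(158,D \right)}\right) + 400 = \left(-2707 + \frac{181 - 2054 - -266}{-38 + 2 \cdot 158}\right) + 400 = \left(-2707 + \frac{181 - 2054 + 266}{-38 + 316}\right) + 400 = \left(-2707 + \frac{1}{278} \left(-1607\right)\right) + 400 = \left(-2707 - \frac{1607}{278}\right) + 400 = - \frac{754153}{278} + 400 = - \frac{642953}{278}$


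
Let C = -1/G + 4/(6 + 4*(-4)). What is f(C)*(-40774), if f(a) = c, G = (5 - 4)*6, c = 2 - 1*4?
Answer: 81548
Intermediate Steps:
c = -2 (c = 2 - 4 = -2)
G = 6 (G = 1*6 = 6)
C = -17/30 (C = -1/6 + 4/(6 + 4*(-4)) = -1*1/6 + 4/(6 - 16) = -1/6 + 4/(-10) = -1/6 + 4*(-1/10) = -1/6 - 2/5 = -17/30 ≈ -0.56667)
f(a) = -2
f(C)*(-40774) = -2*(-40774) = 81548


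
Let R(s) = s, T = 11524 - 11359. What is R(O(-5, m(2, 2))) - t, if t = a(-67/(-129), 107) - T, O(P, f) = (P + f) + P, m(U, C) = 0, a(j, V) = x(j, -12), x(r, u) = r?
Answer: 19928/129 ≈ 154.48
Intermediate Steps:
T = 165
a(j, V) = j
O(P, f) = f + 2*P
t = -21218/129 (t = -67/(-129) - 1*165 = -67*(-1/129) - 165 = 67/129 - 165 = -21218/129 ≈ -164.48)
R(O(-5, m(2, 2))) - t = (0 + 2*(-5)) - 1*(-21218/129) = (0 - 10) + 21218/129 = -10 + 21218/129 = 19928/129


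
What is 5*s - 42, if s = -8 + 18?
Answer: 8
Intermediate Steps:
s = 10
5*s - 42 = 5*10 - 42 = 50 - 42 = 8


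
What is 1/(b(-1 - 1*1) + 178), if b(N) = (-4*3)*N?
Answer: 1/202 ≈ 0.0049505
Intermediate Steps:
b(N) = -12*N
1/(b(-1 - 1*1) + 178) = 1/(-12*(-1 - 1*1) + 178) = 1/(-12*(-1 - 1) + 178) = 1/(-12*(-2) + 178) = 1/(24 + 178) = 1/202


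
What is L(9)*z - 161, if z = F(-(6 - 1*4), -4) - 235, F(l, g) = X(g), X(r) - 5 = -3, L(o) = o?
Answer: -2258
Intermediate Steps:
X(r) = 2 (X(r) = 5 - 3 = 2)
F(l, g) = 2
z = -233 (z = 2 - 235 = -233)
L(9)*z - 161 = 9*(-233) - 161 = -2097 - 161 = -2258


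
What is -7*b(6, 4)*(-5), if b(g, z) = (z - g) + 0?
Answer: -70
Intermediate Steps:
b(g, z) = z - g
-7*b(6, 4)*(-5) = -7*(4 - 1*6)*(-5) = -7*(4 - 6)*(-5) = -7*(-2)*(-5) = 14*(-5) = -70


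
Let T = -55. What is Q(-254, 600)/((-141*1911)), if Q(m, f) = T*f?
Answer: 11000/89817 ≈ 0.12247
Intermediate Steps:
Q(m, f) = -55*f
Q(-254, 600)/((-141*1911)) = (-55*600)/((-141*1911)) = -33000/(-269451) = -33000*(-1/269451) = 11000/89817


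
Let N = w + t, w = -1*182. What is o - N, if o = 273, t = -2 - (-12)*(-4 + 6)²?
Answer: 409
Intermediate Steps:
t = 46 (t = -2 - (-12)*2² = -2 - (-12)*4 = -2 - 3*(-16) = -2 + 48 = 46)
w = -182
N = -136 (N = -182 + 46 = -136)
o - N = 273 - 1*(-136) = 273 + 136 = 409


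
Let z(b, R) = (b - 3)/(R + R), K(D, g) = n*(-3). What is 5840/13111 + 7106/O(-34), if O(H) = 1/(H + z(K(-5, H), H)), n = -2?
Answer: -6343549005/26222 ≈ -2.4192e+5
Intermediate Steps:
K(D, g) = 6 (K(D, g) = -2*(-3) = 6)
z(b, R) = (-3 + b)/(2*R) (z(b, R) = (-3 + b)/((2*R)) = (-3 + b)*(1/(2*R)) = (-3 + b)/(2*R))
O(H) = 1/(H + 3/(2*H)) (O(H) = 1/(H + (-3 + 6)/(2*H)) = 1/(H + (1/2)*3/H) = 1/(H + 3/(2*H)))
5840/13111 + 7106/O(-34) = 5840/13111 + 7106/((2*(-34)/(3 + 2*(-34)**2))) = 5840*(1/13111) + 7106/((2*(-34)/(3 + 2*1156))) = 5840/13111 + 7106/((2*(-34)/(3 + 2312))) = 5840/13111 + 7106/((2*(-34)/2315)) = 5840/13111 + 7106/((2*(-34)*(1/2315))) = 5840/13111 + 7106/(-68/2315) = 5840/13111 + 7106*(-2315/68) = 5840/13111 - 483835/2 = -6343549005/26222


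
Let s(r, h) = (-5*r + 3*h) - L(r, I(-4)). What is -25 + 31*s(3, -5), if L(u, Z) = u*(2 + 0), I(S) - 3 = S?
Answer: -1141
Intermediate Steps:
I(S) = 3 + S
L(u, Z) = 2*u (L(u, Z) = u*2 = 2*u)
s(r, h) = -7*r + 3*h (s(r, h) = (-5*r + 3*h) - 2*r = -7*r + 3*h)
-25 + 31*s(3, -5) = -25 + 31*(-7*3 + 3*(-5)) = -25 + 31*(-21 - 15) = -25 + 31*(-36) = -25 - 1116 = -1141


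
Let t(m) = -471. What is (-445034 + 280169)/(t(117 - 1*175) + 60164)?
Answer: -164865/59693 ≈ -2.7619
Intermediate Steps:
(-445034 + 280169)/(t(117 - 1*175) + 60164) = (-445034 + 280169)/(-471 + 60164) = -164865/59693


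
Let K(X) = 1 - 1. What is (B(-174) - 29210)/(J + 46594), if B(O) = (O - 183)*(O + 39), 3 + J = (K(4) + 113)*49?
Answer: 18985/52128 ≈ 0.36420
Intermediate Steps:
K(X) = 0
J = 5534 (J = -3 + (0 + 113)*49 = -3 + 113*49 = -3 + 5537 = 5534)
B(O) = (-183 + O)*(39 + O)
(B(-174) - 29210)/(J + 46594) = ((-7137 + (-174)**2 - 144*(-174)) - 29210)/(5534 + 46594) = ((-7137 + 30276 + 25056) - 29210)/52128 = (48195 - 29210)*(1/52128) = 18985*(1/52128) = 18985/52128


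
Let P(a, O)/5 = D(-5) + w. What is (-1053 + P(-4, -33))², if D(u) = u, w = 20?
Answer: 956484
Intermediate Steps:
P(a, O) = 75 (P(a, O) = 5*(-5 + 20) = 5*15 = 75)
(-1053 + P(-4, -33))² = (-1053 + 75)² = (-978)² = 956484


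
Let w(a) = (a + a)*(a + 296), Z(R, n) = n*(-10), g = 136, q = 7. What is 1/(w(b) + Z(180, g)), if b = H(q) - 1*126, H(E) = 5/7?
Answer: -49/2162670 ≈ -2.2657e-5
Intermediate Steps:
H(E) = 5/7 (H(E) = 5*(⅐) = 5/7)
Z(R, n) = -10*n
b = -877/7 (b = 5/7 - 1*126 = 5/7 - 126 = -877/7 ≈ -125.29)
w(a) = 2*a*(296 + a) (w(a) = (2*a)*(296 + a) = 2*a*(296 + a))
1/(w(b) + Z(180, g)) = 1/(2*(-877/7)*(296 - 877/7) - 10*136) = 1/(2*(-877/7)*(1195/7) - 1360) = 1/(-2096030/49 - 1360) = 1/(-2162670/49) = -49/2162670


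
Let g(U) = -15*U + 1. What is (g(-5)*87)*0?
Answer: 0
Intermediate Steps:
g(U) = 1 - 15*U (g(U) = -15*U + 1 = 1 - 15*U)
(g(-5)*87)*0 = ((1 - 15*(-5))*87)*0 = ((1 + 75)*87)*0 = (76*87)*0 = 6612*0 = 0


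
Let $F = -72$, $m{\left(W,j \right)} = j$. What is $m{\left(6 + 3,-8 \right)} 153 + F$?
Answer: $-1296$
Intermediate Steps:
$m{\left(6 + 3,-8 \right)} 153 + F = \left(-8\right) 153 - 72 = -1224 - 72 = -1296$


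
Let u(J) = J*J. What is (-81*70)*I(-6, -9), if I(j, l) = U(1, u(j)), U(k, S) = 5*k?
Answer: -28350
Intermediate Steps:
u(J) = J**2
I(j, l) = 5 (I(j, l) = 5*1 = 5)
(-81*70)*I(-6, -9) = -81*70*5 = -5670*5 = -28350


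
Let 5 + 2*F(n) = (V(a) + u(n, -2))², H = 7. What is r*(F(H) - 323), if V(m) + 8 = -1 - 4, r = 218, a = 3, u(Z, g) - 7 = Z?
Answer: -70850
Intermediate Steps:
u(Z, g) = 7 + Z
V(m) = -13 (V(m) = -8 + (-1 - 4) = -8 - 5 = -13)
F(n) = -5/2 + (-6 + n)²/2 (F(n) = -5/2 + (-13 + (7 + n))²/2 = -5/2 + (-6 + n)²/2)
r*(F(H) - 323) = 218*((-5/2 + (-6 + 7)²/2) - 323) = 218*((-5/2 + (½)*1²) - 323) = 218*((-5/2 + (½)*1) - 323) = 218*((-5/2 + ½) - 323) = 218*(-2 - 323) = 218*(-325) = -70850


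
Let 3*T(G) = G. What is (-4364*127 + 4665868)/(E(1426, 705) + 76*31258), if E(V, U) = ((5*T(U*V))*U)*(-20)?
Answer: -513955/2952859924 ≈ -0.00017405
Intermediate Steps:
T(G) = G/3
E(V, U) = -100*V*U²/3 (E(V, U) = ((5*((U*V)/3))*U)*(-20) = ((5*(U*V/3))*U)*(-20) = ((5*U*V/3)*U)*(-20) = (5*V*U²/3)*(-20) = -100*V*U²/3)
(-4364*127 + 4665868)/(E(1426, 705) + 76*31258) = (-4364*127 + 4665868)/(-100/3*1426*705² + 76*31258) = (-554228 + 4665868)/(-100/3*1426*497025 + 2375608) = 4111640/(-23625255000 + 2375608) = 4111640/(-23622879392) = 4111640*(-1/23622879392) = -513955/2952859924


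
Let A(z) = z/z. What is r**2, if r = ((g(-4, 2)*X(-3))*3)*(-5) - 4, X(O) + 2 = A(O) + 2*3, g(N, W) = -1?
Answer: 5041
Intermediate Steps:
A(z) = 1
X(O) = 5 (X(O) = -2 + (1 + 2*3) = -2 + (1 + 6) = -2 + 7 = 5)
r = 71 (r = (-1*5*3)*(-5) - 4 = -5*3*(-5) - 4 = -15*(-5) - 4 = 75 - 4 = 71)
r**2 = 71**2 = 5041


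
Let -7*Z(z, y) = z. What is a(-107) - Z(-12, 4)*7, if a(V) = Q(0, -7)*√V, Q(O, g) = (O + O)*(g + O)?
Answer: -12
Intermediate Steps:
Z(z, y) = -z/7
Q(O, g) = 2*O*(O + g) (Q(O, g) = (2*O)*(O + g) = 2*O*(O + g))
a(V) = 0 (a(V) = (2*0*(0 - 7))*√V = (2*0*(-7))*√V = 0*√V = 0)
a(-107) - Z(-12, 4)*7 = 0 - (-⅐*(-12))*7 = 0 - 12*7/7 = 0 - 1*12 = 0 - 12 = -12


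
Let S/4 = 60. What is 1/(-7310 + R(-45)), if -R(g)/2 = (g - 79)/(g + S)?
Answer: -195/1425202 ≈ -0.00013682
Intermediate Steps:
S = 240 (S = 4*60 = 240)
R(g) = -2*(-79 + g)/(240 + g) (R(g) = -2*(g - 79)/(g + 240) = -2*(-79 + g)/(240 + g))
1/(-7310 + R(-45)) = 1/(-7310 + 2*(79 - 1*(-45))/(240 - 45)) = 1/(-7310 + 2*(79 + 45)/195) = 1/(-7310 + 2*(1/195)*124) = 1/(-7310 + 248/195) = 1/(-1425202/195) = -195/1425202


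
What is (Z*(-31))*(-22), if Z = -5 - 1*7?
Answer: -8184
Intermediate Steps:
Z = -12 (Z = -5 - 7 = -12)
(Z*(-31))*(-22) = -12*(-31)*(-22) = 372*(-22) = -8184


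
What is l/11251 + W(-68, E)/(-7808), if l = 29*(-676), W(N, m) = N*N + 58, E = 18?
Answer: -102872607/43923904 ≈ -2.3421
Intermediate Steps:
W(N, m) = 58 + N**2 (W(N, m) = N**2 + 58 = 58 + N**2)
l = -19604
l/11251 + W(-68, E)/(-7808) = -19604/11251 + (58 + (-68)**2)/(-7808) = -19604*1/11251 + (58 + 4624)*(-1/7808) = -19604/11251 + 4682*(-1/7808) = -19604/11251 - 2341/3904 = -102872607/43923904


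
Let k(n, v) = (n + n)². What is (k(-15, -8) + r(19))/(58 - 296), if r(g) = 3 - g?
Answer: -26/7 ≈ -3.7143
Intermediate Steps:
k(n, v) = 4*n² (k(n, v) = (2*n)² = 4*n²)
(k(-15, -8) + r(19))/(58 - 296) = (4*(-15)² + (3 - 1*19))/(58 - 296) = (4*225 + (3 - 19))/(-238) = (900 - 16)*(-1/238) = 884*(-1/238) = -26/7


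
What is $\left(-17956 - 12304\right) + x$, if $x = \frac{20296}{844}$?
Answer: $- \frac{6379786}{211} \approx -30236.0$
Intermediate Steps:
$x = \frac{5074}{211}$ ($x = 20296 \cdot \frac{1}{844} = \frac{5074}{211} \approx 24.047$)
$\left(-17956 - 12304\right) + x = \left(-17956 - 12304\right) + \frac{5074}{211} = -30260 + \frac{5074}{211} = - \frac{6379786}{211}$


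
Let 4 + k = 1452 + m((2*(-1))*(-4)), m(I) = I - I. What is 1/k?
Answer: 1/1448 ≈ 0.00069061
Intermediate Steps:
m(I) = 0
k = 1448 (k = -4 + (1452 + 0) = -4 + 1452 = 1448)
1/k = 1/1448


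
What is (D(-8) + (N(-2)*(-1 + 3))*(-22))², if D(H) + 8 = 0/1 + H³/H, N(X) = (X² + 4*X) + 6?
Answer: 1024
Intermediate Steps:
N(X) = 6 + X² + 4*X
D(H) = -8 + H² (D(H) = -8 + (0/1 + H³/H) = -8 + (0*1 + H²) = -8 + (0 + H²) = -8 + H²)
(D(-8) + (N(-2)*(-1 + 3))*(-22))² = ((-8 + (-8)²) + ((6 + (-2)² + 4*(-2))*(-1 + 3))*(-22))² = ((-8 + 64) + ((6 + 4 - 8)*2)*(-22))² = (56 + (2*2)*(-22))² = (56 + 4*(-22))² = (56 - 88)² = (-32)² = 1024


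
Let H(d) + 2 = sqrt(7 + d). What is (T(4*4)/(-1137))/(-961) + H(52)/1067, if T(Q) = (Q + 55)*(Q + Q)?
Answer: 238910/1165865019 + sqrt(59)/1067 ≈ 0.0074037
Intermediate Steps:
H(d) = -2 + sqrt(7 + d)
T(Q) = 2*Q*(55 + Q) (T(Q) = (55 + Q)*(2*Q) = 2*Q*(55 + Q))
(T(4*4)/(-1137))/(-961) + H(52)/1067 = ((2*(4*4)*(55 + 4*4))/(-1137))/(-961) + (-2 + sqrt(7 + 52))/1067 = ((2*16*(55 + 16))*(-1/1137))*(-1/961) + (-2 + sqrt(59))*(1/1067) = ((2*16*71)*(-1/1137))*(-1/961) + (-2/1067 + sqrt(59)/1067) = (2272*(-1/1137))*(-1/961) + (-2/1067 + sqrt(59)/1067) = -2272/1137*(-1/961) + (-2/1067 + sqrt(59)/1067) = 2272/1092657 + (-2/1067 + sqrt(59)/1067) = 238910/1165865019 + sqrt(59)/1067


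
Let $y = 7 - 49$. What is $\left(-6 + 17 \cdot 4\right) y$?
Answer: $-2604$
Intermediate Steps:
$y = -42$ ($y = 7 - 49 = -42$)
$\left(-6 + 17 \cdot 4\right) y = \left(-6 + 17 \cdot 4\right) \left(-42\right) = \left(-6 + 68\right) \left(-42\right) = 62 \left(-42\right) = -2604$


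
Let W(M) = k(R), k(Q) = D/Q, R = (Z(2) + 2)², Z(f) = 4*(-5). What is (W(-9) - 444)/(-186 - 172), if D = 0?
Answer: 222/179 ≈ 1.2402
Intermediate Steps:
Z(f) = -20
R = 324 (R = (-20 + 2)² = (-18)² = 324)
k(Q) = 0 (k(Q) = 0/Q = 0)
W(M) = 0
(W(-9) - 444)/(-186 - 172) = (0 - 444)/(-186 - 172) = -444/(-358) = -444*(-1/358) = 222/179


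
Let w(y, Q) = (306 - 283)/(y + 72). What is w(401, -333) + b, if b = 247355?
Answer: 116998938/473 ≈ 2.4736e+5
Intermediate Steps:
w(y, Q) = 23/(72 + y)
w(401, -333) + b = 23/(72 + 401) + 247355 = 23/473 + 247355 = 116998938/473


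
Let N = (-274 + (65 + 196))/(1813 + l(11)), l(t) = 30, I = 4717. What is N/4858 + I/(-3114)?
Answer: -10558182070/6970139379 ≈ -1.5148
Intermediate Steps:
N = -13/1843 (N = (-274 + (65 + 196))/(1813 + 30) = (-274 + 261)/1843 = -13*1/1843 = -13/1843 ≈ -0.0070537)
N/4858 + I/(-3114) = -13/1843/4858 + 4717/(-3114) = -13/1843*1/4858 + 4717*(-1/3114) = -13/8953294 - 4717/3114 = -10558182070/6970139379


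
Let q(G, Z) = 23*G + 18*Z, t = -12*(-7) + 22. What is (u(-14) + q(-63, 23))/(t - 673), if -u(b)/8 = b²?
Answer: 2603/567 ≈ 4.5908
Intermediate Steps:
t = 106 (t = 84 + 22 = 106)
q(G, Z) = 18*Z + 23*G
u(b) = -8*b²
(u(-14) + q(-63, 23))/(t - 673) = (-8*(-14)² + (18*23 + 23*(-63)))/(106 - 673) = (-8*196 + (414 - 1449))/(-567) = (-1568 - 1035)*(-1/567) = -2603*(-1/567) = 2603/567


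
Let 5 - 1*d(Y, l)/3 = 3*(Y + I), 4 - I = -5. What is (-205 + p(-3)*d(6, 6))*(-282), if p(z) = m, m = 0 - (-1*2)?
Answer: 125490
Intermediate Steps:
I = 9 (I = 4 - 1*(-5) = 4 + 5 = 9)
d(Y, l) = -66 - 9*Y (d(Y, l) = 15 - 9*(Y + 9) = 15 - 9*(9 + Y) = 15 - 3*(27 + 3*Y) = 15 + (-81 - 9*Y) = -66 - 9*Y)
m = 2 (m = 0 - (-2) = 0 - 1*(-2) = 0 + 2 = 2)
p(z) = 2
(-205 + p(-3)*d(6, 6))*(-282) = (-205 + 2*(-66 - 9*6))*(-282) = (-205 + 2*(-66 - 54))*(-282) = (-205 + 2*(-120))*(-282) = (-205 - 240)*(-282) = -445*(-282) = 125490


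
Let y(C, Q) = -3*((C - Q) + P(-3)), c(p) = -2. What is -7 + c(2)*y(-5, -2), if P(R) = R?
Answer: -43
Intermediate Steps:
y(C, Q) = 9 - 3*C + 3*Q (y(C, Q) = -3*((C - Q) - 3) = -3*(-3 + C - Q) = 9 - 3*C + 3*Q)
-7 + c(2)*y(-5, -2) = -7 - 2*(9 - 3*(-5) + 3*(-2)) = -7 - 2*(9 + 15 - 6) = -7 - 2*18 = -7 - 36 = -43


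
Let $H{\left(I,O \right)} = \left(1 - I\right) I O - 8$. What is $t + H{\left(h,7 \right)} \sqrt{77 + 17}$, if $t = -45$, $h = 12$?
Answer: $-45 - 932 \sqrt{94} \approx -9081.1$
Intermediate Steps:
$H{\left(I,O \right)} = -8 + I O \left(1 - I\right)$ ($H{\left(I,O \right)} = I \left(1 - I\right) O - 8 = I O \left(1 - I\right) - 8 = -8 + I O \left(1 - I\right)$)
$t + H{\left(h,7 \right)} \sqrt{77 + 17} = -45 + \left(-8 + 12 \cdot 7 - 7 \cdot 12^{2}\right) \sqrt{77 + 17} = -45 + \left(-8 + 84 - 7 \cdot 144\right) \sqrt{94} = -45 + \left(-8 + 84 - 1008\right) \sqrt{94} = -45 - 932 \sqrt{94}$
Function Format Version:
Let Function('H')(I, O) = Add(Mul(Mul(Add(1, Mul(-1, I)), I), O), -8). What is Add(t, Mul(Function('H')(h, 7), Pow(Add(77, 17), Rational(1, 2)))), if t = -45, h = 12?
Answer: Add(-45, Mul(-932, Pow(94, Rational(1, 2)))) ≈ -9081.1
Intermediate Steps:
Function('H')(I, O) = Add(-8, Mul(I, O, Add(1, Mul(-1, I)))) (Function('H')(I, O) = Add(Mul(Mul(I, Add(1, Mul(-1, I))), O), -8) = Add(Mul(I, O, Add(1, Mul(-1, I))), -8) = Add(-8, Mul(I, O, Add(1, Mul(-1, I)))))
Add(t, Mul(Function('H')(h, 7), Pow(Add(77, 17), Rational(1, 2)))) = Add(-45, Mul(Add(-8, Mul(12, 7), Mul(-1, 7, Pow(12, 2))), Pow(Add(77, 17), Rational(1, 2)))) = Add(-45, Mul(Add(-8, 84, Mul(-1, 7, 144)), Pow(94, Rational(1, 2)))) = Add(-45, Mul(Add(-8, 84, -1008), Pow(94, Rational(1, 2)))) = Add(-45, Mul(-932, Pow(94, Rational(1, 2))))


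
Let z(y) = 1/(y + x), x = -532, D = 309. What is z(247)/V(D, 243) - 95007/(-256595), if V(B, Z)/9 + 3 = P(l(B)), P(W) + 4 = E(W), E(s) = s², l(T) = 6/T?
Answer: 1029821756/2780925291 ≈ 0.37032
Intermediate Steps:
P(W) = -4 + W²
z(y) = 1/(-532 + y) (z(y) = 1/(y - 532) = 1/(-532 + y))
V(B, Z) = -63 + 324/B² (V(B, Z) = -27 + 9*(-4 + (6/B)²) = -27 + 9*(-4 + 36/B²) = -27 + (-36 + 324/B²) = -63 + 324/B²)
z(247)/V(D, 243) - 95007/(-256595) = 1/((-532 + 247)*(-63 + 324/309²)) - 95007/(-256595) = 1/((-285)*(-63 + 324*(1/95481))) - 95007*(-1/256595) = -1/(285*(-63 + 36/10609)) + 95007/256595 = -1/(285*(-668331/10609)) + 95007/256595 = -1/285*(-10609/668331) + 95007/256595 = 10609/190474335 + 95007/256595 = 1029821756/2780925291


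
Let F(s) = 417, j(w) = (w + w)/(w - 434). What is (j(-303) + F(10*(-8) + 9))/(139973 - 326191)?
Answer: -307935/137242666 ≈ -0.0022437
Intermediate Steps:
j(w) = 2*w/(-434 + w) (j(w) = (2*w)/(-434 + w) = 2*w/(-434 + w))
(j(-303) + F(10*(-8) + 9))/(139973 - 326191) = (2*(-303)/(-434 - 303) + 417)/(139973 - 326191) = (2*(-303)/(-737) + 417)/(-186218) = (2*(-303)*(-1/737) + 417)*(-1/186218) = (606/737 + 417)*(-1/186218) = (307935/737)*(-1/186218) = -307935/137242666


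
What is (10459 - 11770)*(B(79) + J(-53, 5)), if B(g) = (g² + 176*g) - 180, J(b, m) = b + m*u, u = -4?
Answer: -26078412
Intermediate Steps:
J(b, m) = b - 4*m (J(b, m) = b + m*(-4) = b - 4*m)
B(g) = -180 + g² + 176*g
(10459 - 11770)*(B(79) + J(-53, 5)) = (10459 - 11770)*((-180 + 79² + 176*79) + (-53 - 4*5)) = -1311*((-180 + 6241 + 13904) + (-53 - 20)) = -1311*(19965 - 73) = -1311*19892 = -26078412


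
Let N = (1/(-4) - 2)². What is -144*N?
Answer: -729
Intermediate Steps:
N = 81/16 (N = (-¼ - 2)² = (-9/4)² = 81/16 ≈ 5.0625)
-144*N = -144*81/16 = -729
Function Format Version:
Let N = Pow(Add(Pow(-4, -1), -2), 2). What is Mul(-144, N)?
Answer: -729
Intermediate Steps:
N = Rational(81, 16) (N = Pow(Add(Rational(-1, 4), -2), 2) = Pow(Rational(-9, 4), 2) = Rational(81, 16) ≈ 5.0625)
Mul(-144, N) = Mul(-144, Rational(81, 16)) = -729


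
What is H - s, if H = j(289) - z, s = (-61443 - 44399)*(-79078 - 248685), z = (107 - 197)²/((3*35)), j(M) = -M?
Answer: -242837642685/7 ≈ -3.4691e+10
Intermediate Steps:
z = 540/7 (z = (-90)²/105 = 8100*(1/105) = 540/7 ≈ 77.143)
s = 34691091446 (s = -105842*(-327763) = 34691091446)
H = -2563/7 (H = -1*289 - 1*540/7 = -289 - 540/7 = -2563/7 ≈ -366.14)
H - s = -2563/7 - 1*34691091446 = -2563/7 - 34691091446 = -242837642685/7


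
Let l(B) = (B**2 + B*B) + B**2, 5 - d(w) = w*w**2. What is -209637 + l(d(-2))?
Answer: -209130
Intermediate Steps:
d(w) = 5 - w**3 (d(w) = 5 - w*w**2 = 5 - w**3)
l(B) = 3*B**2 (l(B) = (B**2 + B**2) + B**2 = 2*B**2 + B**2 = 3*B**2)
-209637 + l(d(-2)) = -209637 + 3*(5 - 1*(-2)**3)**2 = -209637 + 3*(5 - 1*(-8))**2 = -209637 + 3*(5 + 8)**2 = -209637 + 3*13**2 = -209637 + 3*169 = -209637 + 507 = -209130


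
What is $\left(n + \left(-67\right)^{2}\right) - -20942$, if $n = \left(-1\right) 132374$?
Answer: $-106943$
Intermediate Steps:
$n = -132374$
$\left(n + \left(-67\right)^{2}\right) - -20942 = \left(-132374 + \left(-67\right)^{2}\right) - -20942 = \left(-132374 + 4489\right) + \left(21222 - 280\right) = -127885 + 20942 = -106943$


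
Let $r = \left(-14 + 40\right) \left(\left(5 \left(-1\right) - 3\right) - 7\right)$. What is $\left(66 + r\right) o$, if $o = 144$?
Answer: $-46656$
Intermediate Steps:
$r = -390$ ($r = 26 \left(\left(-5 - 3\right) - 7\right) = 26 \left(-8 - 7\right) = 26 \left(-15\right) = -390$)
$\left(66 + r\right) o = \left(66 - 390\right) 144 = \left(-324\right) 144 = -46656$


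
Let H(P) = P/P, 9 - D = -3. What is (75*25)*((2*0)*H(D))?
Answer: 0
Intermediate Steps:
D = 12 (D = 9 - 1*(-3) = 9 + 3 = 12)
H(P) = 1
(75*25)*((2*0)*H(D)) = (75*25)*((2*0)*1) = 1875*(0*1) = 1875*0 = 0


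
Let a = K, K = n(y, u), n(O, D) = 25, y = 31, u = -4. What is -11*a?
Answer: -275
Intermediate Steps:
K = 25
a = 25
-11*a = -11*25 = -275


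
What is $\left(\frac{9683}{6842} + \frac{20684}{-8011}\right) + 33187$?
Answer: $\frac{1818957402579}{54811262} \approx 33186.0$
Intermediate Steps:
$\left(\frac{9683}{6842} + \frac{20684}{-8011}\right) + 33187 = \left(9683 \cdot \frac{1}{6842} + 20684 \left(- \frac{1}{8011}\right)\right) + 33187 = \left(\frac{9683}{6842} - \frac{20684}{8011}\right) + 33187 = - \frac{63949415}{54811262} + 33187 = \frac{1818957402579}{54811262}$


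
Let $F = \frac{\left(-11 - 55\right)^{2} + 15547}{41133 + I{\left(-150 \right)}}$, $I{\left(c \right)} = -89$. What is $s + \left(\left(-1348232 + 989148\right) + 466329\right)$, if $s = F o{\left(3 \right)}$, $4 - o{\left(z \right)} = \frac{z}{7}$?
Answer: $\frac{30812844035}{287308} \approx 1.0725 \cdot 10^{5}$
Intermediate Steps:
$o{\left(z \right)} = 4 - \frac{z}{7}$
$F = \frac{19903}{41044}$ ($F = \frac{\left(-11 - 55\right)^{2} + 15547}{41133 - 89} = \frac{\left(-66\right)^{2} + 15547}{41044} = \left(4356 + 15547\right) \frac{1}{41044} = 19903 \cdot \frac{1}{41044} = \frac{19903}{41044} \approx 0.48492$)
$s = \frac{497575}{287308}$ ($s = \frac{19903 \left(4 - \frac{3}{7}\right)}{41044} = \frac{19903}{41044} \cdot \frac{25}{7} = \frac{497575}{287308} \approx 1.7319$)
$s + \left(\left(-1348232 + 989148\right) + 466329\right) = \frac{497575}{287308} + \left(\left(-1348232 + 989148\right) + 466329\right) = \frac{497575}{287308} + \left(-359084 + 466329\right) = \frac{497575}{287308} + 107245 = \frac{30812844035}{287308}$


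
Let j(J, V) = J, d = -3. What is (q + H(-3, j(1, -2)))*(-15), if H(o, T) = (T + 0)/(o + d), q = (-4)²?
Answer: -475/2 ≈ -237.50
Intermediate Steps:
q = 16
H(o, T) = T/(-3 + o) (H(o, T) = (T + 0)/(o - 3) = T/(-3 + o))
(q + H(-3, j(1, -2)))*(-15) = (16 + 1/(-3 - 3))*(-15) = (16 + 1/(-6))*(-15) = (16 + 1*(-⅙))*(-15) = (16 - ⅙)*(-15) = (95/6)*(-15) = -475/2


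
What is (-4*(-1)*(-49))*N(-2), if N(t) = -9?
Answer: 1764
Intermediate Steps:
(-4*(-1)*(-49))*N(-2) = (-4*(-1)*(-49))*(-9) = (4*(-49))*(-9) = -196*(-9) = 1764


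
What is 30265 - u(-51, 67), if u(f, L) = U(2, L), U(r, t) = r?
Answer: 30263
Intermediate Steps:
u(f, L) = 2
30265 - u(-51, 67) = 30265 - 1*2 = 30265 - 2 = 30263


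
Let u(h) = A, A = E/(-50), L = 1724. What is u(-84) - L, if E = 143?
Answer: -86343/50 ≈ -1726.9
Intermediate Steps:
A = -143/50 (A = 143/(-50) = 143*(-1/50) = -143/50 ≈ -2.8600)
u(h) = -143/50
u(-84) - L = -143/50 - 1*1724 = -143/50 - 1724 = -86343/50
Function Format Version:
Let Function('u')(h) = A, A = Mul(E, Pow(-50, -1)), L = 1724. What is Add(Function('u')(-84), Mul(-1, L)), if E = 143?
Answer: Rational(-86343, 50) ≈ -1726.9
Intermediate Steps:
A = Rational(-143, 50) (A = Mul(143, Pow(-50, -1)) = Mul(143, Rational(-1, 50)) = Rational(-143, 50) ≈ -2.8600)
Function('u')(h) = Rational(-143, 50)
Add(Function('u')(-84), Mul(-1, L)) = Add(Rational(-143, 50), Mul(-1, 1724)) = Add(Rational(-143, 50), -1724) = Rational(-86343, 50)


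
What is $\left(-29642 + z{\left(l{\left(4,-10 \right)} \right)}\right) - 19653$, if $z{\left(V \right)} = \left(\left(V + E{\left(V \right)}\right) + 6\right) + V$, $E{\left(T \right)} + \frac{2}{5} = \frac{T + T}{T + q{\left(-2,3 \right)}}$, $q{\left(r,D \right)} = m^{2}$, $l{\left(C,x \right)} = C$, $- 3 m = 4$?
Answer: $- \frac{3203201}{65} \approx -49280.0$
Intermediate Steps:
$m = - \frac{4}{3}$ ($m = \left(- \frac{1}{3}\right) 4 = - \frac{4}{3} \approx -1.3333$)
$q{\left(r,D \right)} = \frac{16}{9}$ ($q{\left(r,D \right)} = \left(- \frac{4}{3}\right)^{2} = \frac{16}{9}$)
$E{\left(T \right)} = - \frac{2}{5} + \frac{2 T}{\frac{16}{9} + T}$ ($E{\left(T \right)} = - \frac{2}{5} + \frac{T + T}{T + \frac{16}{9}} = - \frac{2}{5} + \frac{2 T}{\frac{16}{9} + T}$)
$z{\left(V \right)} = 6 + 2 V + \frac{8 \left(-4 + 9 V\right)}{5 \left(16 + 9 V\right)}$ ($z{\left(V \right)} = \left(\left(V + \frac{8 \left(-4 + 9 V\right)}{5 \left(16 + 9 V\right)}\right) + 6\right) + V = \left(6 + V + \frac{8 \left(-4 + 9 V\right)}{5 \left(16 + 9 V\right)}\right) + V = 6 + 2 V + \frac{8 \left(-4 + 9 V\right)}{5 \left(16 + 9 V\right)}$)
$\left(-29642 + z{\left(l{\left(4,-10 \right)} \right)}\right) - 19653 = \left(-29642 + \frac{2 \left(224 + 45 \cdot 4^{2} + 251 \cdot 4\right)}{5 \left(16 + 9 \cdot 4\right)}\right) - 19653 = \left(-29642 + \frac{2 \left(224 + 45 \cdot 16 + 1004\right)}{5 \left(16 + 36\right)}\right) - 19653 = \left(-29642 + \frac{2 \left(224 + 720 + 1004\right)}{5 \cdot 52}\right) - 19653 = \left(-29642 + \frac{2}{5} \cdot \frac{1}{52} \cdot 1948\right) - 19653 = \left(-29642 + \frac{974}{65}\right) - 19653 = - \frac{1925756}{65} - 19653 = - \frac{3203201}{65}$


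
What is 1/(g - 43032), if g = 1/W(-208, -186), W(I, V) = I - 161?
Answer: -369/15878809 ≈ -2.3239e-5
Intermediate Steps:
W(I, V) = -161 + I
g = -1/369 (g = 1/(-161 - 208) = 1/(-369) = -1/369 ≈ -0.0027100)
1/(g - 43032) = 1/(-1/369 - 43032) = 1/(-15878809/369) = -369/15878809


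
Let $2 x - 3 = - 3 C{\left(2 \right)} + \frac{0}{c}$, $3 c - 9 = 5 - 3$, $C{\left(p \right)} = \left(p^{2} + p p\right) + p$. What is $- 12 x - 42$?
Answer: $120$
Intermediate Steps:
$C{\left(p \right)} = p + 2 p^{2}$ ($C{\left(p \right)} = \left(p^{2} + p^{2}\right) + p = 2 p^{2} + p = p + 2 p^{2}$)
$c = \frac{11}{3}$ ($c = 3 + \frac{5 - 3}{3} = 3 + \frac{1}{3} \cdot 2 = 3 + \frac{2}{3} = \frac{11}{3} \approx 3.6667$)
$x = - \frac{27}{2}$ ($x = \frac{3}{2} + \frac{- 3 \cdot 2 \left(1 + 2 \cdot 2\right) + \frac{0}{\frac{11}{3}}}{2} = \frac{3}{2} + \frac{- 3 \cdot 2 \left(1 + 4\right) + 0 \cdot \frac{3}{11}}{2} = \frac{3}{2} + \frac{- 3 \cdot 2 \cdot 5 + 0}{2} = \frac{3}{2} + \frac{\left(-3\right) 10 + 0}{2} = \frac{3}{2} + \frac{-30 + 0}{2} = \frac{3}{2} + \frac{1}{2} \left(-30\right) = \frac{3}{2} - 15 = - \frac{27}{2} \approx -13.5$)
$- 12 x - 42 = \left(-12\right) \left(- \frac{27}{2}\right) - 42 = 162 - 42 = 120$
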